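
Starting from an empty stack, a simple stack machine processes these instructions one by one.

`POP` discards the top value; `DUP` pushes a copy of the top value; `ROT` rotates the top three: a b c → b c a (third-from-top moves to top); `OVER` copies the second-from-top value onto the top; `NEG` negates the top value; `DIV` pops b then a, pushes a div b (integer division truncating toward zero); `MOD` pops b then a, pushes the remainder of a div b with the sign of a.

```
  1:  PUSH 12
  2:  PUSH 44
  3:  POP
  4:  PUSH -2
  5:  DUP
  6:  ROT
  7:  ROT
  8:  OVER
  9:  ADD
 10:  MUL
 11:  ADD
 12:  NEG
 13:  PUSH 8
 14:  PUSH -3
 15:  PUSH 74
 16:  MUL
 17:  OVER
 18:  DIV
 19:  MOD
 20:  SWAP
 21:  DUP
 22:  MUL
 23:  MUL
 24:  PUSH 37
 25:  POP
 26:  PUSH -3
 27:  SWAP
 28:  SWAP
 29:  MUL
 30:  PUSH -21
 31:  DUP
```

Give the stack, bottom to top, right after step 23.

PUSH 12 : [12]
PUSH 44 : [12, 44]
POP     : [12]
PUSH -2 : [12, -2]
DUP     : [12, -2, -2]
ROT     : [-2, -2, 12]
ROT     : [-2, 12, -2]
OVER    : [-2, 12, -2, 12]
ADD     : [-2, 12, 10]
MUL     : [-2, 120]
ADD     : [118]
NEG     : [-118]
PUSH 8  : [-118, 8]
PUSH -3 : [-118, 8, -3]
PUSH 74 : [-118, 8, -3, 74]
MUL     : [-118, 8, -222]
OVER    : [-118, 8, -222, 8]
DIV     : [-118, 8, -27]
MOD     : [-118, 8]
SWAP    : [8, -118]
DUP     : [8, -118, -118]
MUL     : [8, 13924]
MUL     : [111392]

[111392]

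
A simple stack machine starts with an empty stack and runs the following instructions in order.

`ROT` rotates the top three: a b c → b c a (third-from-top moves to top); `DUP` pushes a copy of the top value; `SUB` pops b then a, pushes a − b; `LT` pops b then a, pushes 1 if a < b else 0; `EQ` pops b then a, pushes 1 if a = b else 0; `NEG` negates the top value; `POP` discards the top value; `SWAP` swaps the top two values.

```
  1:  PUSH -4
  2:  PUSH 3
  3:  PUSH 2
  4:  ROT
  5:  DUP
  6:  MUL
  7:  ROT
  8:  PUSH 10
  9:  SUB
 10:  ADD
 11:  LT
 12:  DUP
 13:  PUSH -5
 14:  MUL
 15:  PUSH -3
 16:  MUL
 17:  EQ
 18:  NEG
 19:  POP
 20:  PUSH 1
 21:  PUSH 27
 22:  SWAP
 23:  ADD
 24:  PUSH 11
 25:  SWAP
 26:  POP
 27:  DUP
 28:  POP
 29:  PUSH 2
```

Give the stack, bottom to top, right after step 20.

PUSH -4 -> -4
PUSH 3  -> -4 3
PUSH 2  -> -4 3 2
ROT     -> 3 2 -4
DUP     -> 3 2 -4 -4
MUL     -> 3 2 16
ROT     -> 2 16 3
PUSH 10 -> 2 16 3 10
SUB     -> 2 16 -7
ADD     -> 2 9
LT      -> 1
DUP     -> 1 1
PUSH -5 -> 1 1 -5
MUL     -> 1 -5
PUSH -3 -> 1 -5 -3
MUL     -> 1 15
EQ      -> 0
NEG     -> 0
POP     -> (empty)
PUSH 1  -> 1

[1]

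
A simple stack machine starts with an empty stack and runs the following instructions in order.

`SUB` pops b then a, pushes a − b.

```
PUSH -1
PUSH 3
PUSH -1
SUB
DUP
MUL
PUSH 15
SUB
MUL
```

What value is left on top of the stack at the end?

PUSH -1  [-1]
PUSH 3   [-1, 3]
PUSH -1  [-1, 3, -1]
SUB      [-1, 4]
DUP      [-1, 4, 4]
MUL      [-1, 16]
PUSH 15  [-1, 16, 15]
SUB      [-1, 1]
MUL      [-1]

-1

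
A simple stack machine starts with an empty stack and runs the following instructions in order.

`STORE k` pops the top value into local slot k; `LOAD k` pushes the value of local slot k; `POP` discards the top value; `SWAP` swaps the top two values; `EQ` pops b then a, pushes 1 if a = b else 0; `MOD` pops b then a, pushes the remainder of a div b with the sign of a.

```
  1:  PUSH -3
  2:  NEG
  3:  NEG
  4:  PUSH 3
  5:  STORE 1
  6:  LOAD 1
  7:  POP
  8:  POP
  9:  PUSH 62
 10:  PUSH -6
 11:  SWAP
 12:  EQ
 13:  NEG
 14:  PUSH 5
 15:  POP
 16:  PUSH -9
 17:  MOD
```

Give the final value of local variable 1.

3

PUSH -3  [-3]
NEG      [3]
NEG      [-3]
PUSH 3   [-3, 3]
STORE 1  [-3]
LOAD 1   [-3, 3]
POP      [-3]
POP      []
PUSH 62  [62]
PUSH -6  [62, -6]
SWAP     [-6, 62]
EQ       [0]
NEG      [0]
PUSH 5   [0, 5]
POP      [0]
PUSH -9  [0, -9]
MOD      [0]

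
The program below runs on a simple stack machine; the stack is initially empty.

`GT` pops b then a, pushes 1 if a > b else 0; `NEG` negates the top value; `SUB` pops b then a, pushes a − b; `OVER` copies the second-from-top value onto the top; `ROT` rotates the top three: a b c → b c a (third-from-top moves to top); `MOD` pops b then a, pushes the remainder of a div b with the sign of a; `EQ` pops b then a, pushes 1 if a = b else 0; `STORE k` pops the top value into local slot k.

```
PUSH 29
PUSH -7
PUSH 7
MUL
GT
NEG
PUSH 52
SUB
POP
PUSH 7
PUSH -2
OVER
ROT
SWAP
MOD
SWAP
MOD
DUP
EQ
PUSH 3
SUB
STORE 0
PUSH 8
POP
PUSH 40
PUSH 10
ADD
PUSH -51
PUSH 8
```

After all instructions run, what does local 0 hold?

-2

PUSH 29  -> 29
PUSH -7  -> 29 -7
PUSH 7   -> 29 -7 7
MUL      -> 29 -49
GT       -> 1
NEG      -> -1
PUSH 52  -> -1 52
SUB      -> -53
POP      -> (empty)
PUSH 7   -> 7
PUSH -2  -> 7 -2
OVER     -> 7 -2 7
ROT      -> -2 7 7
SWAP     -> -2 7 7
MOD      -> -2 0
SWAP     -> 0 -2
MOD      -> 0
DUP      -> 0 0
EQ       -> 1
PUSH 3   -> 1 3
SUB      -> -2
STORE 0  -> (empty)
PUSH 8   -> 8
POP      -> (empty)
PUSH 40  -> 40
PUSH 10  -> 40 10
ADD      -> 50
PUSH -51 -> 50 -51
PUSH 8   -> 50 -51 8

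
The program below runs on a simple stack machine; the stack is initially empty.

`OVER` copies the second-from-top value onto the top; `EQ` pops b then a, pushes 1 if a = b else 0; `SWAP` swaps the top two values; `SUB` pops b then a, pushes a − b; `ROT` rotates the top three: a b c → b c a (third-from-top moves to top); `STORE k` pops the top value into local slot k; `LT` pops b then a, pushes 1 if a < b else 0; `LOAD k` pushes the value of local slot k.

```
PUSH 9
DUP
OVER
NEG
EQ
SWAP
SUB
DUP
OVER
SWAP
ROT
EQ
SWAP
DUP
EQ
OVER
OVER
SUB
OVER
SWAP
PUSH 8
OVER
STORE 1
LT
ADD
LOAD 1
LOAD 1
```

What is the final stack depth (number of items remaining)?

PUSH 9  : 9
DUP     : 9 9
OVER    : 9 9 9
NEG     : 9 9 -9
EQ      : 9 0
SWAP    : 0 9
SUB     : -9
DUP     : -9 -9
OVER    : -9 -9 -9
SWAP    : -9 -9 -9
ROT     : -9 -9 -9
EQ      : -9 1
SWAP    : 1 -9
DUP     : 1 -9 -9
EQ      : 1 1
OVER    : 1 1 1
OVER    : 1 1 1 1
SUB     : 1 1 0
OVER    : 1 1 0 1
SWAP    : 1 1 1 0
PUSH 8  : 1 1 1 0 8
OVER    : 1 1 1 0 8 0
STORE 1 : 1 1 1 0 8
LT      : 1 1 1 1
ADD     : 1 1 2
LOAD 1  : 1 1 2 0
LOAD 1  : 1 1 2 0 0

5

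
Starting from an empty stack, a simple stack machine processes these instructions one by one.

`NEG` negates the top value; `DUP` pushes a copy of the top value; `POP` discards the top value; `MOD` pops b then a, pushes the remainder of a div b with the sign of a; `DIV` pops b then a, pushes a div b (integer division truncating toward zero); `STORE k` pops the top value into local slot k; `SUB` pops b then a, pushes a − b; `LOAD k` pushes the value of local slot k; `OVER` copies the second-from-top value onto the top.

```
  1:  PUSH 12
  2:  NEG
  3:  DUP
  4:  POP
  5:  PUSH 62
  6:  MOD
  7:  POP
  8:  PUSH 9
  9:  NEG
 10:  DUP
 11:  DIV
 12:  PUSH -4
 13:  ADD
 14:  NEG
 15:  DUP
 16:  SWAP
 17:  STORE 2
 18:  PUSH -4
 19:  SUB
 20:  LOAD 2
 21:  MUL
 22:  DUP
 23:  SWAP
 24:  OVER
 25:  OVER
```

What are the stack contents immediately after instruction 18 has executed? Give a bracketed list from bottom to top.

PUSH 12  12
NEG      -12
DUP      -12 -12
POP      -12
PUSH 62  -12 62
MOD      -12
POP      (empty)
PUSH 9   9
NEG      -9
DUP      -9 -9
DIV      1
PUSH -4  1 -4
ADD      -3
NEG      3
DUP      3 3
SWAP     3 3
STORE 2  3
PUSH -4  3 -4

[3, -4]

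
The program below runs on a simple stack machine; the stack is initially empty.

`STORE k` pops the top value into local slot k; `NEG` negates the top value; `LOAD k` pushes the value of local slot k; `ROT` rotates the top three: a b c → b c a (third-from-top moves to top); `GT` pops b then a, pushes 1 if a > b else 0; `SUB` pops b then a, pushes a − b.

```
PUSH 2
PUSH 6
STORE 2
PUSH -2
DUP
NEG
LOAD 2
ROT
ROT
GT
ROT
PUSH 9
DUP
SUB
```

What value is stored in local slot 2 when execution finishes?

6

PUSH 2  -> 2
PUSH 6  -> 2 6
STORE 2 -> 2
PUSH -2 -> 2 -2
DUP     -> 2 -2 -2
NEG     -> 2 -2 2
LOAD 2  -> 2 -2 2 6
ROT     -> 2 2 6 -2
ROT     -> 2 6 -2 2
GT      -> 2 6 0
ROT     -> 6 0 2
PUSH 9  -> 6 0 2 9
DUP     -> 6 0 2 9 9
SUB     -> 6 0 2 0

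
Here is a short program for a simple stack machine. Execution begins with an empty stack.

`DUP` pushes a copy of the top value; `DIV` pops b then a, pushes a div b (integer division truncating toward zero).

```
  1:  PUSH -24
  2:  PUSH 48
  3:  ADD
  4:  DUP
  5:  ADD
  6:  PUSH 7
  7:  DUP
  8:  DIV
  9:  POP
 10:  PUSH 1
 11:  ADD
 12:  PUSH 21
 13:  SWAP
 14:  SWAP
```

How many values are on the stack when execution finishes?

PUSH -24  [-24]
PUSH 48   [-24, 48]
ADD       [24]
DUP       [24, 24]
ADD       [48]
PUSH 7    [48, 7]
DUP       [48, 7, 7]
DIV       [48, 1]
POP       [48]
PUSH 1    [48, 1]
ADD       [49]
PUSH 21   [49, 21]
SWAP      [21, 49]
SWAP      [49, 21]

2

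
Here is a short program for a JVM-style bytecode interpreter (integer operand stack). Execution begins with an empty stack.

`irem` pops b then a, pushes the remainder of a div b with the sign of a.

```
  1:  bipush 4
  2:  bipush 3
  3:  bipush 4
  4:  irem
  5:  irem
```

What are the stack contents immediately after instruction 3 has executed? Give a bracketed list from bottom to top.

[4, 3, 4]

bipush 4 : [4]
bipush 3 : [4, 3]
bipush 4 : [4, 3, 4]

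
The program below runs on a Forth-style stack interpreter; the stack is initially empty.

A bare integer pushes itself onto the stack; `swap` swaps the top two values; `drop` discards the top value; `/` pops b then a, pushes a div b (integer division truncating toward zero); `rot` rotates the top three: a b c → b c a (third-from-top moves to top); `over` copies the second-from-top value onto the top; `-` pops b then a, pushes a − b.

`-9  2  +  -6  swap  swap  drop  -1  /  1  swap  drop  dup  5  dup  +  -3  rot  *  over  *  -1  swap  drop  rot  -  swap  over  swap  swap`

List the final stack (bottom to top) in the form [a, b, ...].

-9    [-9]
2     [-9, 2]
+     [-7]
-6    [-7, -6]
swap  [-6, -7]
swap  [-7, -6]
drop  [-7]
-1    [-7, -1]
/     [7]
1     [7, 1]
swap  [1, 7]
drop  [1]
dup   [1, 1]
5     [1, 1, 5]
dup   [1, 1, 5, 5]
+     [1, 1, 10]
-3    [1, 1, 10, -3]
rot   [1, 10, -3, 1]
*     [1, 10, -3]
over  [1, 10, -3, 10]
*     [1, 10, -30]
-1    [1, 10, -30, -1]
swap  [1, 10, -1, -30]
drop  [1, 10, -1]
rot   [10, -1, 1]
-     [10, -2]
swap  [-2, 10]
over  [-2, 10, -2]
swap  [-2, -2, 10]
swap  [-2, 10, -2]

[-2, 10, -2]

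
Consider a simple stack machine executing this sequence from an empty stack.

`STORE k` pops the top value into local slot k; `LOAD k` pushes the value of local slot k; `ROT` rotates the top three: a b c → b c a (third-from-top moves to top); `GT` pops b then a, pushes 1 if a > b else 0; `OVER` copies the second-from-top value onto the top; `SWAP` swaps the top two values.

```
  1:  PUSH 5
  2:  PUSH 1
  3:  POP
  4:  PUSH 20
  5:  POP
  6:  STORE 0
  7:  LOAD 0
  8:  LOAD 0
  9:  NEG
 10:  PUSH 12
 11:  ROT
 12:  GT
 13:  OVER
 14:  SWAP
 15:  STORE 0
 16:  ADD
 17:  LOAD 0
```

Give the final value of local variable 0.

PUSH 5  -> [5]
PUSH 1  -> [5, 1]
POP     -> [5]
PUSH 20 -> [5, 20]
POP     -> [5]
STORE 0 -> []
LOAD 0  -> [5]
LOAD 0  -> [5, 5]
NEG     -> [5, -5]
PUSH 12 -> [5, -5, 12]
ROT     -> [-5, 12, 5]
GT      -> [-5, 1]
OVER    -> [-5, 1, -5]
SWAP    -> [-5, -5, 1]
STORE 0 -> [-5, -5]
ADD     -> [-10]
LOAD 0  -> [-10, 1]

1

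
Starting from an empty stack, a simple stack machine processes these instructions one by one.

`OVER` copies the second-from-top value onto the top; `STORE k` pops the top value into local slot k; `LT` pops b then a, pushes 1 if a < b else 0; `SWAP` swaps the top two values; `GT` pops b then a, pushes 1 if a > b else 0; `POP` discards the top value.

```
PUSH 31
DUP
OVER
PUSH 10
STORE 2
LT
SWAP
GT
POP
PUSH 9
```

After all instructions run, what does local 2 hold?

PUSH 31  [31]
DUP      [31, 31]
OVER     [31, 31, 31]
PUSH 10  [31, 31, 31, 10]
STORE 2  [31, 31, 31]
LT       [31, 0]
SWAP     [0, 31]
GT       [0]
POP      []
PUSH 9   [9]

10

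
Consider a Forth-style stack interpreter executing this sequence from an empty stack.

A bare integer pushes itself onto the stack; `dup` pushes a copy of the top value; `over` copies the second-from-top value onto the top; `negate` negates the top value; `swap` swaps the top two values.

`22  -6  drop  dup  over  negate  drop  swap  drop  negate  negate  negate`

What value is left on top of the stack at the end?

22      [22]
-6      [22, -6]
drop    [22]
dup     [22, 22]
over    [22, 22, 22]
negate  [22, 22, -22]
drop    [22, 22]
swap    [22, 22]
drop    [22]
negate  [-22]
negate  [22]
negate  [-22]

-22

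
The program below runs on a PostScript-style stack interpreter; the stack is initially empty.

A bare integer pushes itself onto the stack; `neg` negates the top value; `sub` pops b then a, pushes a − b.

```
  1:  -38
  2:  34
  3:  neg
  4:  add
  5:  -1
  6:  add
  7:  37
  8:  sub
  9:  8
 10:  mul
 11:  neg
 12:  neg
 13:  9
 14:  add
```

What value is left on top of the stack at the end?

-871

-38 → -38
34  → -38 34
neg → -38 -34
add → -72
-1  → -72 -1
add → -73
37  → -73 37
sub → -110
8   → -110 8
mul → -880
neg → 880
neg → -880
9   → -880 9
add → -871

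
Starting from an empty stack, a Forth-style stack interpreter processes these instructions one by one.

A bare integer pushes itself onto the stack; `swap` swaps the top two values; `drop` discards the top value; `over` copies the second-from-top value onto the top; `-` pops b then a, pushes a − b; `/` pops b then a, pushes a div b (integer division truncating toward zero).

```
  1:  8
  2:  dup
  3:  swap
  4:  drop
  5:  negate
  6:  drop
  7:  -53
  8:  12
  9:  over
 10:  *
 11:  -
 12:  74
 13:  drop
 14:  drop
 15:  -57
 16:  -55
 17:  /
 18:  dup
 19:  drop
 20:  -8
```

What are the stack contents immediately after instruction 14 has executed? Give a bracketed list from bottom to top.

8      → 8
dup    → 8 8
swap   → 8 8
drop   → 8
negate → -8
drop   → (empty)
-53    → -53
12     → -53 12
over   → -53 12 -53
*      → -53 -636
-      → 583
74     → 583 74
drop   → 583
drop   → (empty)

[]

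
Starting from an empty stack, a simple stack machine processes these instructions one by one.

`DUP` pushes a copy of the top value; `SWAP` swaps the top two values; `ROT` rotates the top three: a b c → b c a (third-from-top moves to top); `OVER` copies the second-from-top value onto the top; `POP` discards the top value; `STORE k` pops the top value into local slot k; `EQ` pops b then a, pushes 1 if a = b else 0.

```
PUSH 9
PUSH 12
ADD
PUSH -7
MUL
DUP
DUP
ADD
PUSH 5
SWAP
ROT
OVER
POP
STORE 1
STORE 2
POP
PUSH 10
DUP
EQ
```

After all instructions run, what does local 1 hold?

-147

PUSH 9   9
PUSH 12  9 12
ADD      21
PUSH -7  21 -7
MUL      -147
DUP      -147 -147
DUP      -147 -147 -147
ADD      -147 -294
PUSH 5   -147 -294 5
SWAP     -147 5 -294
ROT      5 -294 -147
OVER     5 -294 -147 -294
POP      5 -294 -147
STORE 1  5 -294
STORE 2  5
POP      (empty)
PUSH 10  10
DUP      10 10
EQ       1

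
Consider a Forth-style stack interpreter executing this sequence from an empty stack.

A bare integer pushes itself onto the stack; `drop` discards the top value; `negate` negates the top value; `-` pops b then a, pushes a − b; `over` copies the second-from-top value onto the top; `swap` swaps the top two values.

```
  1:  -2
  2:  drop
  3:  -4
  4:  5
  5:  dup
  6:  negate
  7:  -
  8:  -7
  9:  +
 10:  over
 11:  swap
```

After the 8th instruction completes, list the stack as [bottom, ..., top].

-2     → -2
drop   → (empty)
-4     → -4
5      → -4 5
dup    → -4 5 5
negate → -4 5 -5
-      → -4 10
-7     → -4 10 -7

[-4, 10, -7]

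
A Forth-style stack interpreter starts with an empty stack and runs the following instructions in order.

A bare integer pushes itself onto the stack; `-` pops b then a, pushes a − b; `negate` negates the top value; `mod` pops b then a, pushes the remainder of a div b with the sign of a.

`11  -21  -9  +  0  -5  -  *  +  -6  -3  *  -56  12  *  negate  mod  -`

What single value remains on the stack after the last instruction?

-157

11     → 11
-21    → 11 -21
-9     → 11 -21 -9
+      → 11 -30
0      → 11 -30 0
-5     → 11 -30 0 -5
-      → 11 -30 5
*      → 11 -150
+      → -139
-6     → -139 -6
-3     → -139 -6 -3
*      → -139 18
-56    → -139 18 -56
12     → -139 18 -56 12
*      → -139 18 -672
negate → -139 18 672
mod    → -139 18
-      → -157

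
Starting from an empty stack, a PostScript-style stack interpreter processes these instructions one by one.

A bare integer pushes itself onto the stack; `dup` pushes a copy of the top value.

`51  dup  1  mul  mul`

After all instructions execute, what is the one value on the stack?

51  -> 51
dup -> 51 51
1   -> 51 51 1
mul -> 51 51
mul -> 2601

2601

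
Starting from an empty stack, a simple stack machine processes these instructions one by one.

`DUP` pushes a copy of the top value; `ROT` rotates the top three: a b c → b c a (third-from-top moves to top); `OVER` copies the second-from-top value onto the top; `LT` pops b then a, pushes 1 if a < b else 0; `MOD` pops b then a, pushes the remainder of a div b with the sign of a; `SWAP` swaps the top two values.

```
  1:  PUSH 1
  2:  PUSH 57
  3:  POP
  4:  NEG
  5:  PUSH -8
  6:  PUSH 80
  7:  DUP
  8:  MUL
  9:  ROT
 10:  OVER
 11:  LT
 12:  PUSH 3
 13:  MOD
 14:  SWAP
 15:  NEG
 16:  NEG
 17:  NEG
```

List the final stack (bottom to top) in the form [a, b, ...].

PUSH 1   [1]
PUSH 57  [1, 57]
POP      [1]
NEG      [-1]
PUSH -8  [-1, -8]
PUSH 80  [-1, -8, 80]
DUP      [-1, -8, 80, 80]
MUL      [-1, -8, 6400]
ROT      [-8, 6400, -1]
OVER     [-8, 6400, -1, 6400]
LT       [-8, 6400, 1]
PUSH 3   [-8, 6400, 1, 3]
MOD      [-8, 6400, 1]
SWAP     [-8, 1, 6400]
NEG      [-8, 1, -6400]
NEG      [-8, 1, 6400]
NEG      [-8, 1, -6400]

[-8, 1, -6400]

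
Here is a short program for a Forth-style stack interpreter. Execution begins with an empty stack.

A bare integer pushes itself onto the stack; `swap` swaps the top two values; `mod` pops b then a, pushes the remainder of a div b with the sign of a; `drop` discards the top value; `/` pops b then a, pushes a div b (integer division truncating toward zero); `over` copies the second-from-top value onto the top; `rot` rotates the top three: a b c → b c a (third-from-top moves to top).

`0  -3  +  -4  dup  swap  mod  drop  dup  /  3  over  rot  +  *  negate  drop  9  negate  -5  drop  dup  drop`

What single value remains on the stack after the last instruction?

0      -> 0
-3     -> 0 -3
+      -> -3
-4     -> -3 -4
dup    -> -3 -4 -4
swap   -> -3 -4 -4
mod    -> -3 0
drop   -> -3
dup    -> -3 -3
/      -> 1
3      -> 1 3
over   -> 1 3 1
rot    -> 3 1 1
+      -> 3 2
*      -> 6
negate -> -6
drop   -> (empty)
9      -> 9
negate -> -9
-5     -> -9 -5
drop   -> -9
dup    -> -9 -9
drop   -> -9

-9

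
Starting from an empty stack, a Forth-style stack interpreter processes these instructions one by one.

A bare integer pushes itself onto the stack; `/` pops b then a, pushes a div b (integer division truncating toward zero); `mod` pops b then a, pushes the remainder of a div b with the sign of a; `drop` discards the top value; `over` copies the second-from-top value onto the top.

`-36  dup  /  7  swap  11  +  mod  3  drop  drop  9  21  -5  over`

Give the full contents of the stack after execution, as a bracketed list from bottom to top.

-36  : -36
dup  : -36 -36
/    : 1
7    : 1 7
swap : 7 1
11   : 7 1 11
+    : 7 12
mod  : 7
3    : 7 3
drop : 7
drop : (empty)
9    : 9
21   : 9 21
-5   : 9 21 -5
over : 9 21 -5 21

[9, 21, -5, 21]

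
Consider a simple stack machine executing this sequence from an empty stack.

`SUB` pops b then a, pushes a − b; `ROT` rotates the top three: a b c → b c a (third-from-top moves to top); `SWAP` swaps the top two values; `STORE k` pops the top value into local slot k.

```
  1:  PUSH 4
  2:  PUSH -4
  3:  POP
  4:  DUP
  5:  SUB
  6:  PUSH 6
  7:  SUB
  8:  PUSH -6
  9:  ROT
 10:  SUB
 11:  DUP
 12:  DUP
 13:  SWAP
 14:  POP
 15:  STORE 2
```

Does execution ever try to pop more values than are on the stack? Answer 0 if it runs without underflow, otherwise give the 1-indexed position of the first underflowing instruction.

PUSH 4   4
PUSH -4  4 -4
POP      4
DUP      4 4
SUB      0
PUSH 6   0 6
SUB      -6
PUSH -6  -6 -6
ROT  — needs 3 operands, stack has 2 → underflow

9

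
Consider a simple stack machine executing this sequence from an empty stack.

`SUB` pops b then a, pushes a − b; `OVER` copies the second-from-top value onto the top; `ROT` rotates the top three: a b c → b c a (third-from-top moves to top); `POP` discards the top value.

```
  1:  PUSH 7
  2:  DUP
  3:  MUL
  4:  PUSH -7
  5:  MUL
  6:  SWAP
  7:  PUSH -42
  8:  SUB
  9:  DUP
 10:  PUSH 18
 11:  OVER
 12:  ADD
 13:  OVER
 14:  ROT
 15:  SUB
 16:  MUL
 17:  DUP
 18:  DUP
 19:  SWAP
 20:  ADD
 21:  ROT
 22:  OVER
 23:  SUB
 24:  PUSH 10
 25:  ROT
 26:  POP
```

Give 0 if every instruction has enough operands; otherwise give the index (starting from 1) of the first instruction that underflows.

PUSH 7   7
DUP      7 7
MUL      49
PUSH -7  49 -7
MUL      -343
SWAP  — needs 2 operands, stack has 1 → underflow

6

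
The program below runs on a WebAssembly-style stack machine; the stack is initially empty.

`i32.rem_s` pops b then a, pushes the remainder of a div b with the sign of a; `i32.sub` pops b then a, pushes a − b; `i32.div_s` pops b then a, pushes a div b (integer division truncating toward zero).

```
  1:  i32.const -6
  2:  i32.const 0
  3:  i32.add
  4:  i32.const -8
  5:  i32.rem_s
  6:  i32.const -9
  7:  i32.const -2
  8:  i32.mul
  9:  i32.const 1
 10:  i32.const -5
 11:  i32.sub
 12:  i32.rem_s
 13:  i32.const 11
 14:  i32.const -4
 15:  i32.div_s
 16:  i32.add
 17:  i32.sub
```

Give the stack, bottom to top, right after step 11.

[-6, 18, 6]

i32.const -6 -> -6
i32.const 0  -> -6 0
i32.add      -> -6
i32.const -8 -> -6 -8
i32.rem_s    -> -6
i32.const -9 -> -6 -9
i32.const -2 -> -6 -9 -2
i32.mul      -> -6 18
i32.const 1  -> -6 18 1
i32.const -5 -> -6 18 1 -5
i32.sub      -> -6 18 6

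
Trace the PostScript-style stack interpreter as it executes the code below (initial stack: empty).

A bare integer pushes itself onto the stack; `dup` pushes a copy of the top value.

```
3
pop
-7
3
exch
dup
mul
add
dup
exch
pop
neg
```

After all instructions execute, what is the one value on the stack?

3    : 3
pop  : (empty)
-7   : -7
3    : -7 3
exch : 3 -7
dup  : 3 -7 -7
mul  : 3 49
add  : 52
dup  : 52 52
exch : 52 52
pop  : 52
neg  : -52

-52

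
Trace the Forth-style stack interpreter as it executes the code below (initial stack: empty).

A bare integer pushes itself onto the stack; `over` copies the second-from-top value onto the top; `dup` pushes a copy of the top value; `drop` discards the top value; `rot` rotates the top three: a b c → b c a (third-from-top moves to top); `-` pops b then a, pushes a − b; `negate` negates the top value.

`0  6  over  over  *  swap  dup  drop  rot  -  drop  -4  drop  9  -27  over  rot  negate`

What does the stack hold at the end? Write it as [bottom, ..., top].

[0, -27, 9, -9]

0       0
6       0 6
over    0 6 0
over    0 6 0 6
*       0 6 0
swap    0 0 6
dup     0 0 6 6
drop    0 0 6
rot     0 6 0
-       0 6
drop    0
-4      0 -4
drop    0
9       0 9
-27     0 9 -27
over    0 9 -27 9
rot     0 -27 9 9
negate  0 -27 9 -9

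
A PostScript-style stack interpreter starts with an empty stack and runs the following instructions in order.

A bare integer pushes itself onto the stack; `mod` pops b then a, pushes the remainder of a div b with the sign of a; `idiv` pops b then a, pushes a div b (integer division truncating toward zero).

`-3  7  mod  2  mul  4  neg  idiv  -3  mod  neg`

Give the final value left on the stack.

-3   -> -3
7    -> -3 7
mod  -> -3
2    -> -3 2
mul  -> -6
4    -> -6 4
neg  -> -6 -4
idiv -> 1
-3   -> 1 -3
mod  -> 1
neg  -> -1

-1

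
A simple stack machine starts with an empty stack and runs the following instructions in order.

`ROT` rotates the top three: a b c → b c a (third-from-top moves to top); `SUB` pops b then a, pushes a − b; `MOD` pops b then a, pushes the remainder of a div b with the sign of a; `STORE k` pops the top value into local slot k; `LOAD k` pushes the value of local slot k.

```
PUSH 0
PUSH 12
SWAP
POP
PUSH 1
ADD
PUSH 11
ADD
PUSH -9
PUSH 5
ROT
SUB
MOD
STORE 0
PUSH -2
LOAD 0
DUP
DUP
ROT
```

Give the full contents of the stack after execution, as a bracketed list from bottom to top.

PUSH 0  : 0
PUSH 12 : 0 12
SWAP    : 12 0
POP     : 12
PUSH 1  : 12 1
ADD     : 13
PUSH 11 : 13 11
ADD     : 24
PUSH -9 : 24 -9
PUSH 5  : 24 -9 5
ROT     : -9 5 24
SUB     : -9 -19
MOD     : -9
STORE 0 : (empty)
PUSH -2 : -2
LOAD 0  : -2 -9
DUP     : -2 -9 -9
DUP     : -2 -9 -9 -9
ROT     : -2 -9 -9 -9

[-2, -9, -9, -9]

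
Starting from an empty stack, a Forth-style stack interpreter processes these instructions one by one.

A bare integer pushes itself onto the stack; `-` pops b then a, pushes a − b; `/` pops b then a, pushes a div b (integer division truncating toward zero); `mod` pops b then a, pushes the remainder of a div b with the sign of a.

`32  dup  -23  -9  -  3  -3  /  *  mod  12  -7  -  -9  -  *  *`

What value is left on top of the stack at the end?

3584

32  → [32]
dup → [32, 32]
-23 → [32, 32, -23]
-9  → [32, 32, -23, -9]
-   → [32, 32, -14]
3   → [32, 32, -14, 3]
-3  → [32, 32, -14, 3, -3]
/   → [32, 32, -14, -1]
*   → [32, 32, 14]
mod → [32, 4]
12  → [32, 4, 12]
-7  → [32, 4, 12, -7]
-   → [32, 4, 19]
-9  → [32, 4, 19, -9]
-   → [32, 4, 28]
*   → [32, 112]
*   → [3584]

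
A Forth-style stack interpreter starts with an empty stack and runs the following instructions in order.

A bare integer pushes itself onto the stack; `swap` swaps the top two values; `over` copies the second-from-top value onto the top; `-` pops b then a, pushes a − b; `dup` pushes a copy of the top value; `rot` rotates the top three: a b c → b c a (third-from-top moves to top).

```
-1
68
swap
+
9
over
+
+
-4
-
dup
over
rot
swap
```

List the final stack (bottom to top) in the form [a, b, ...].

-1   : [-1]
68   : [-1, 68]
swap : [68, -1]
+    : [67]
9    : [67, 9]
over : [67, 9, 67]
+    : [67, 76]
+    : [143]
-4   : [143, -4]
-    : [147]
dup  : [147, 147]
over : [147, 147, 147]
rot  : [147, 147, 147]
swap : [147, 147, 147]

[147, 147, 147]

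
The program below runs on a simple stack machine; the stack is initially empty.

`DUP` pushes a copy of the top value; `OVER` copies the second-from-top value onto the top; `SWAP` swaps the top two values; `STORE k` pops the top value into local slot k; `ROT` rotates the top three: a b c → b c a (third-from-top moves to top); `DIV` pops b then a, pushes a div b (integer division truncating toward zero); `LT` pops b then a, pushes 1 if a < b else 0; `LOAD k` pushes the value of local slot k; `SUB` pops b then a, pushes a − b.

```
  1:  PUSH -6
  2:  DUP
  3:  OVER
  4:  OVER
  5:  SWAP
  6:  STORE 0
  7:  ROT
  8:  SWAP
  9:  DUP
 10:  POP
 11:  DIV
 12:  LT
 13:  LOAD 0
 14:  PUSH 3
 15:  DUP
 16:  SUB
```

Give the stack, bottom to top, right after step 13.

[1, -6]

PUSH -6  -6
DUP      -6 -6
OVER     -6 -6 -6
OVER     -6 -6 -6 -6
SWAP     -6 -6 -6 -6
STORE 0  -6 -6 -6
ROT      -6 -6 -6
SWAP     -6 -6 -6
DUP      -6 -6 -6 -6
POP      -6 -6 -6
DIV      -6 1
LT       1
LOAD 0   1 -6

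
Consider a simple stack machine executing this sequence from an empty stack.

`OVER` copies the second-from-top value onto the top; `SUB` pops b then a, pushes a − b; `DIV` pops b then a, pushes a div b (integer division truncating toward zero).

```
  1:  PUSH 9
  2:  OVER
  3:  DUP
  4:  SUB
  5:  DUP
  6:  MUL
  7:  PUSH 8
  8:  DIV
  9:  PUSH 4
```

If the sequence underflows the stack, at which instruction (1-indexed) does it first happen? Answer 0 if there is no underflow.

2

PUSH 9 → 9
OVER  — needs 2 operands, stack has 1 → underflow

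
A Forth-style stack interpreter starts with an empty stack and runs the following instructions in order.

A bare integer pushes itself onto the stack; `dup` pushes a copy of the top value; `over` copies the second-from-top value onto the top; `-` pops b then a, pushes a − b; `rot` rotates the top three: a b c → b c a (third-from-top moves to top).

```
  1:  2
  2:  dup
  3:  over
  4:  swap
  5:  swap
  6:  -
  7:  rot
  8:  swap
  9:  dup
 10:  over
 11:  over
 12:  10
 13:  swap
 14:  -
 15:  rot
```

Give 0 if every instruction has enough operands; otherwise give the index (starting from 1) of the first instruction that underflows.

7

2     [2]
dup   [2, 2]
over  [2, 2, 2]
swap  [2, 2, 2]
swap  [2, 2, 2]
-     [2, 0]
rot  — needs 3 operands, stack has 2 → underflow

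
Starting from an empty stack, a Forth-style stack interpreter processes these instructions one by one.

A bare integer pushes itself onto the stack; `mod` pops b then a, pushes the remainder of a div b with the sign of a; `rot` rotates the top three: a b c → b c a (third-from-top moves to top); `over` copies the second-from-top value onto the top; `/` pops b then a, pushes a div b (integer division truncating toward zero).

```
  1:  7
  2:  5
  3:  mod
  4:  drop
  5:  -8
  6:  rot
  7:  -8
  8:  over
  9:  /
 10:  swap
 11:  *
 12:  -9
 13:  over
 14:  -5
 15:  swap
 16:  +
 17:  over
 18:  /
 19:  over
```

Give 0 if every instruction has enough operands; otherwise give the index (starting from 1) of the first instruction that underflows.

6

7     7
5     7 5
mod   2
drop  (empty)
-8    -8
rot  — needs 3 operands, stack has 1 → underflow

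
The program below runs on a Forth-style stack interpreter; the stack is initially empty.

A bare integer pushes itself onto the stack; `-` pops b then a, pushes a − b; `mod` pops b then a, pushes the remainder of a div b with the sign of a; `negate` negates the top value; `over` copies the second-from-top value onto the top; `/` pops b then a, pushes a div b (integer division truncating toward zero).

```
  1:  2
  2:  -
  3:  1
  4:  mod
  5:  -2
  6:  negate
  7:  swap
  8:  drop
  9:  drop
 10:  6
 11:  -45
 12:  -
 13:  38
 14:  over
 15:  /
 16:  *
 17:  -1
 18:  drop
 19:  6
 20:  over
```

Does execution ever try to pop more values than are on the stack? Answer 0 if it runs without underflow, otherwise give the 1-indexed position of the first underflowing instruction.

2 -> [2]
-  — needs 2 operands, stack has 1 → underflow

2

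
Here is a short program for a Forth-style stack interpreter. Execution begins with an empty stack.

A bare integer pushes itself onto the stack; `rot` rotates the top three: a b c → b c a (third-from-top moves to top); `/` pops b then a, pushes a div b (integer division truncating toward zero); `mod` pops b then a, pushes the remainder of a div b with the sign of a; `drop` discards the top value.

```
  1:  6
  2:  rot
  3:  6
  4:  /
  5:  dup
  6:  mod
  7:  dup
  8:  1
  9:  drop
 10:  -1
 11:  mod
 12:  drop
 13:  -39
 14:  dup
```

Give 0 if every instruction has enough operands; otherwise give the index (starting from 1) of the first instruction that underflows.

6 → [6]
rot  — needs 3 operands, stack has 1 → underflow

2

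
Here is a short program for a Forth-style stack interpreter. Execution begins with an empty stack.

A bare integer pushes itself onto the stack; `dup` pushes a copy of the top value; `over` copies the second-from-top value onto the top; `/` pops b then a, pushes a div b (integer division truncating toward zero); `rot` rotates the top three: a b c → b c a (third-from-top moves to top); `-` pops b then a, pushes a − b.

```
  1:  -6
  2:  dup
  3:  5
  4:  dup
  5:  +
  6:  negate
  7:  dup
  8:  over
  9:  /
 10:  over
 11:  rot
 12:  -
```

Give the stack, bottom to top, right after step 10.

[-6, -6, -10, 1, -10]

-6     -> [-6]
dup    -> [-6, -6]
5      -> [-6, -6, 5]
dup    -> [-6, -6, 5, 5]
+      -> [-6, -6, 10]
negate -> [-6, -6, -10]
dup    -> [-6, -6, -10, -10]
over   -> [-6, -6, -10, -10, -10]
/      -> [-6, -6, -10, 1]
over   -> [-6, -6, -10, 1, -10]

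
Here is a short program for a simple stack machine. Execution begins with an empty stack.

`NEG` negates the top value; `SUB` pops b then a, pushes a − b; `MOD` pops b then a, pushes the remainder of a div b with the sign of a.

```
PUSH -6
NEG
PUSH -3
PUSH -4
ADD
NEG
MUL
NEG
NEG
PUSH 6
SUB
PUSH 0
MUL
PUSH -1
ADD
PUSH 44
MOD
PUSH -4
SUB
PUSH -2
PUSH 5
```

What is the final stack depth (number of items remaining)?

3

PUSH -6 -> [-6]
NEG     -> [6]
PUSH -3 -> [6, -3]
PUSH -4 -> [6, -3, -4]
ADD     -> [6, -7]
NEG     -> [6, 7]
MUL     -> [42]
NEG     -> [-42]
NEG     -> [42]
PUSH 6  -> [42, 6]
SUB     -> [36]
PUSH 0  -> [36, 0]
MUL     -> [0]
PUSH -1 -> [0, -1]
ADD     -> [-1]
PUSH 44 -> [-1, 44]
MOD     -> [-1]
PUSH -4 -> [-1, -4]
SUB     -> [3]
PUSH -2 -> [3, -2]
PUSH 5  -> [3, -2, 5]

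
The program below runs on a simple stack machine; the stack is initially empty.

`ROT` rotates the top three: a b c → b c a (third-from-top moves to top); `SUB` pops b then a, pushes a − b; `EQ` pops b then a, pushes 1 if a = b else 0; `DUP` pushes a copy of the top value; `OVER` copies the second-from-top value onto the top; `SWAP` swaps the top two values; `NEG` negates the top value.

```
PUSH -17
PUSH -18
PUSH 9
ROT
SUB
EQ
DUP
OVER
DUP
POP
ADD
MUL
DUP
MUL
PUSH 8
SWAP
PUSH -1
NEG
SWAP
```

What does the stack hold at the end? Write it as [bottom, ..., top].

PUSH -17 → [-17]
PUSH -18 → [-17, -18]
PUSH 9   → [-17, -18, 9]
ROT      → [-18, 9, -17]
SUB      → [-18, 26]
EQ       → [0]
DUP      → [0, 0]
OVER     → [0, 0, 0]
DUP      → [0, 0, 0, 0]
POP      → [0, 0, 0]
ADD      → [0, 0]
MUL      → [0]
DUP      → [0, 0]
MUL      → [0]
PUSH 8   → [0, 8]
SWAP     → [8, 0]
PUSH -1  → [8, 0, -1]
NEG      → [8, 0, 1]
SWAP     → [8, 1, 0]

[8, 1, 0]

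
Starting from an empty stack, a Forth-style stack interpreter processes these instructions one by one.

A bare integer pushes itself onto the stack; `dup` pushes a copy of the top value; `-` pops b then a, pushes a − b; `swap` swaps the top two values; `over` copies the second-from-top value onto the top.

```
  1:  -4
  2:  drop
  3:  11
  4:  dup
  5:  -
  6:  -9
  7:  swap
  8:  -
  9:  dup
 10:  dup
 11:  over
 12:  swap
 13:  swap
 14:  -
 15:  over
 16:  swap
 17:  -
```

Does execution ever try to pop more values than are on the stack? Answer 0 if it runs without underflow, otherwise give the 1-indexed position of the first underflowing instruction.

0

-4   : -4
drop : (empty)
11   : 11
dup  : 11 11
-    : 0
-9   : 0 -9
swap : -9 0
-    : -9
dup  : -9 -9
dup  : -9 -9 -9
over : -9 -9 -9 -9
swap : -9 -9 -9 -9
swap : -9 -9 -9 -9
-    : -9 -9 0
over : -9 -9 0 -9
swap : -9 -9 -9 0
-    : -9 -9 -9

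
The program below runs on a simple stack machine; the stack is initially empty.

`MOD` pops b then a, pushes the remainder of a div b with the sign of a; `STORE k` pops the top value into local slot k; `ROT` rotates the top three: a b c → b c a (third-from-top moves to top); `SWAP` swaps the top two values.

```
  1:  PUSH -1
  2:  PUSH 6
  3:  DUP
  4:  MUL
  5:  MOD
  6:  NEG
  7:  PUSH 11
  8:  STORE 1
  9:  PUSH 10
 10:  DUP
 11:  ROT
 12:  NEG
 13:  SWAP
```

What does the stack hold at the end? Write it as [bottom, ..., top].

PUSH -1 → -1
PUSH 6  → -1 6
DUP     → -1 6 6
MUL     → -1 36
MOD     → -1
NEG     → 1
PUSH 11 → 1 11
STORE 1 → 1
PUSH 10 → 1 10
DUP     → 1 10 10
ROT     → 10 10 1
NEG     → 10 10 -1
SWAP    → 10 -1 10

[10, -1, 10]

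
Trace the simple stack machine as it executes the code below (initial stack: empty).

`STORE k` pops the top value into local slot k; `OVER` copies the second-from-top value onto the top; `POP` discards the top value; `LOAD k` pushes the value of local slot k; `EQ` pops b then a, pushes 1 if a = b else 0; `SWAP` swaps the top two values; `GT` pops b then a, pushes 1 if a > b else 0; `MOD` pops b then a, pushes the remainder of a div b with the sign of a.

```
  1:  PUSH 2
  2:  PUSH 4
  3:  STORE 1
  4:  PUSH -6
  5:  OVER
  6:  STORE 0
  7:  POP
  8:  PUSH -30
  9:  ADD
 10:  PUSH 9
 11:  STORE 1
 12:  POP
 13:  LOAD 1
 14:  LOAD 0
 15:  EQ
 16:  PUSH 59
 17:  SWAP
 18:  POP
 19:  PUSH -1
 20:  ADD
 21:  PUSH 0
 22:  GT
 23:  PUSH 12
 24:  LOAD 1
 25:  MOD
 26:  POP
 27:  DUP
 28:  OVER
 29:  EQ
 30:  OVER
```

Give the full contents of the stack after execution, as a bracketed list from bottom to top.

[1, 1, 1]

PUSH 2   → 2
PUSH 4   → 2 4
STORE 1  → 2
PUSH -6  → 2 -6
OVER     → 2 -6 2
STORE 0  → 2 -6
POP      → 2
PUSH -30 → 2 -30
ADD      → -28
PUSH 9   → -28 9
STORE 1  → -28
POP      → (empty)
LOAD 1   → 9
LOAD 0   → 9 2
EQ       → 0
PUSH 59  → 0 59
SWAP     → 59 0
POP      → 59
PUSH -1  → 59 -1
ADD      → 58
PUSH 0   → 58 0
GT       → 1
PUSH 12  → 1 12
LOAD 1   → 1 12 9
MOD      → 1 3
POP      → 1
DUP      → 1 1
OVER     → 1 1 1
EQ       → 1 1
OVER     → 1 1 1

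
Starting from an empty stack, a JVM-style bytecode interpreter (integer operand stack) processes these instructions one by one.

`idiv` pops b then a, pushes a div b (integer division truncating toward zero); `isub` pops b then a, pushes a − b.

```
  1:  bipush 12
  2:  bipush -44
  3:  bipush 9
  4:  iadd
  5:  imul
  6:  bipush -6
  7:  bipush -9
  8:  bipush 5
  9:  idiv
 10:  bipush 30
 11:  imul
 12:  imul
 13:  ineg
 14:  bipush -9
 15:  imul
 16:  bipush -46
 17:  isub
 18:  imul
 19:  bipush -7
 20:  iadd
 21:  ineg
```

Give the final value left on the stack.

699727

bipush 12  → [12]
bipush -44 → [12, -44]
bipush 9   → [12, -44, 9]
iadd       → [12, -35]
imul       → [-420]
bipush -6  → [-420, -6]
bipush -9  → [-420, -6, -9]
bipush 5   → [-420, -6, -9, 5]
idiv       → [-420, -6, -1]
bipush 30  → [-420, -6, -1, 30]
imul       → [-420, -6, -30]
imul       → [-420, 180]
ineg       → [-420, -180]
bipush -9  → [-420, -180, -9]
imul       → [-420, 1620]
bipush -46 → [-420, 1620, -46]
isub       → [-420, 1666]
imul       → [-699720]
bipush -7  → [-699720, -7]
iadd       → [-699727]
ineg       → [699727]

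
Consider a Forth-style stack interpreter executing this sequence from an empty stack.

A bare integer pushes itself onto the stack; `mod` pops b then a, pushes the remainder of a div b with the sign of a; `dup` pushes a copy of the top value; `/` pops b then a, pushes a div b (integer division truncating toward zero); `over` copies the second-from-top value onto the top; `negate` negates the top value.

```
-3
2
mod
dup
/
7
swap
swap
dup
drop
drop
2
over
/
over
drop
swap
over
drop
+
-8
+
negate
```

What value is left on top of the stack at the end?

5

-3     : [-3]
2      : [-3, 2]
mod    : [-1]
dup    : [-1, -1]
/      : [1]
7      : [1, 7]
swap   : [7, 1]
swap   : [1, 7]
dup    : [1, 7, 7]
drop   : [1, 7]
drop   : [1]
2      : [1, 2]
over   : [1, 2, 1]
/      : [1, 2]
over   : [1, 2, 1]
drop   : [1, 2]
swap   : [2, 1]
over   : [2, 1, 2]
drop   : [2, 1]
+      : [3]
-8     : [3, -8]
+      : [-5]
negate : [5]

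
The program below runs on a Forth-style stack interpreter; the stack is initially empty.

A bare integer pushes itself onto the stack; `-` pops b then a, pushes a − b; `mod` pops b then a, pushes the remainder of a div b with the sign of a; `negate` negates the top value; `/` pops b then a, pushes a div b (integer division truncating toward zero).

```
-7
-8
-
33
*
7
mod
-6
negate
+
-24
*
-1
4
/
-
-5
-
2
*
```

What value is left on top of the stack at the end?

-7     → -7
-8     → -7 -8
-      → 1
33     → 1 33
*      → 33
7      → 33 7
mod    → 5
-6     → 5 -6
negate → 5 6
+      → 11
-24    → 11 -24
*      → -264
-1     → -264 -1
4      → -264 -1 4
/      → -264 0
-      → -264
-5     → -264 -5
-      → -259
2      → -259 2
*      → -518

-518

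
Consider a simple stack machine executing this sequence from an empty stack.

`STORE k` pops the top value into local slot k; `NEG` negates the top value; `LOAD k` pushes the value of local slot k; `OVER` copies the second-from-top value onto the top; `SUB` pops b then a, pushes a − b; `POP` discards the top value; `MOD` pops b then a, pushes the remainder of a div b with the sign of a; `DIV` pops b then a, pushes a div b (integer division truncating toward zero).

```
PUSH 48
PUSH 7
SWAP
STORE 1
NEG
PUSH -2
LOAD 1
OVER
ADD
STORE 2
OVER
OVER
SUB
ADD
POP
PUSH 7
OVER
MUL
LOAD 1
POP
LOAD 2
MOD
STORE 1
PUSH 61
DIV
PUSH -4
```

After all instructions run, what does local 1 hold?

PUSH 48  [48]
PUSH 7   [48, 7]
SWAP     [7, 48]
STORE 1  [7]
NEG      [-7]
PUSH -2  [-7, -2]
LOAD 1   [-7, -2, 48]
OVER     [-7, -2, 48, -2]
ADD      [-7, -2, 46]
STORE 2  [-7, -2]
OVER     [-7, -2, -7]
OVER     [-7, -2, -7, -2]
SUB      [-7, -2, -5]
ADD      [-7, -7]
POP      [-7]
PUSH 7   [-7, 7]
OVER     [-7, 7, -7]
MUL      [-7, -49]
LOAD 1   [-7, -49, 48]
POP      [-7, -49]
LOAD 2   [-7, -49, 46]
MOD      [-7, -3]
STORE 1  [-7]
PUSH 61  [-7, 61]
DIV      [0]
PUSH -4  [0, -4]

-3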